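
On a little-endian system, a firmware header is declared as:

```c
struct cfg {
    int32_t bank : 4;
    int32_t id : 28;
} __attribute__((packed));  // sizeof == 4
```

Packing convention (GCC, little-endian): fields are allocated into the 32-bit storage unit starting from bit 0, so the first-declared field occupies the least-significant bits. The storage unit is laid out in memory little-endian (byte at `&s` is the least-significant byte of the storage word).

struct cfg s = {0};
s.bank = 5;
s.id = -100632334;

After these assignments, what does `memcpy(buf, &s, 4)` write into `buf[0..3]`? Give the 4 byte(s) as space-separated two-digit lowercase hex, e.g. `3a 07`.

bank:4 = 5 → 0x5 << 0 → word 0x00000005
id:28 = -100632334 → 0xa0078f2 << 4 → word 0xa0078f25
word = 0xa0078f25 → little-endian bytes:
  [0]=0x25  [1]=0x8f  [2]=0x07  [3]=0xa0

25 8f 07 a0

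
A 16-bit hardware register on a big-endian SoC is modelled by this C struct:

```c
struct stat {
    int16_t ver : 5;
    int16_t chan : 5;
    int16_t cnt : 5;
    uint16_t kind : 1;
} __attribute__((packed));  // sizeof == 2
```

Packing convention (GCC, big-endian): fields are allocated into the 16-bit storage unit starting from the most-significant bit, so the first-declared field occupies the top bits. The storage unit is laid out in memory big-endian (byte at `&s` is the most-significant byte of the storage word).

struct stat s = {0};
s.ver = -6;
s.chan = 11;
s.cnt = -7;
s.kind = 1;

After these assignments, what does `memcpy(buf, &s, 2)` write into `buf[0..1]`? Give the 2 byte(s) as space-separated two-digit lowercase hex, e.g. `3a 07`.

[11+:5] ver=-6 & 0x1f = 0x1a; word=0xd000
[6+:5] chan=11 & 0x1f = 0xb; word=0xd2c0
[1+:5] cnt=-7 & 0x1f = 0x19; word=0xd2f2
[0+:1] kind=1 & 0x1 = 0x1; word=0xd2f3
word = 0xd2f3 → big-endian bytes:
  [0]=0xd2  [1]=0xf3

d2 f3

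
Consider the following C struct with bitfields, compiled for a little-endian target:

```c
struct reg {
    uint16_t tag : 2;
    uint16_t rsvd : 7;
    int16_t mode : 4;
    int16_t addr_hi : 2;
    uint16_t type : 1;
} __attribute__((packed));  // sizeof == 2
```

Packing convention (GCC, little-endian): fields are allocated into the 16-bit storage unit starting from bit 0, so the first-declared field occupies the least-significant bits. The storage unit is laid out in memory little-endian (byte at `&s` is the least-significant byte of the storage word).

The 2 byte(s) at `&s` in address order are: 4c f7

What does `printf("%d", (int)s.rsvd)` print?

83

[0]=0x4c [1]=0xf7 (little-endian) → word 0xf74c
tag:2 @ bit 0 → (0xf74c>>0)&0x3 = 0x0
rsvd:7 @ bit 2 → (0xf74c>>2)&0x7f = 0x53  ←
mode:4 @ bit 9 → (0xf74c>>9)&0xf = 0xb
addr_hi:2 @ bit 13 → (0xf74c>>13)&0x3 = 0x3
type:1 @ bit 15 → (0xf74c>>15)&0x1 = 0x1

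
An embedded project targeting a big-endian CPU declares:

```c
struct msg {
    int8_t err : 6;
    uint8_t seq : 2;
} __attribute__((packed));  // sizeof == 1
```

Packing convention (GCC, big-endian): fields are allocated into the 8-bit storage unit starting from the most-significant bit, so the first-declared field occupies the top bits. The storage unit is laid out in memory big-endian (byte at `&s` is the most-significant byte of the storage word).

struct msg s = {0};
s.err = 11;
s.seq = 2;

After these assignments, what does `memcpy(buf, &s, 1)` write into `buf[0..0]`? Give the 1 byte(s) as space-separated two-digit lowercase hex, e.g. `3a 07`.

err:6 = 11 → 0xb << 2 → word 0x2c
seq:2 = 2 → 0x2 << 0 → word 0x2e
word = 0x2e → big-endian bytes:
  [0]=0x2e

2e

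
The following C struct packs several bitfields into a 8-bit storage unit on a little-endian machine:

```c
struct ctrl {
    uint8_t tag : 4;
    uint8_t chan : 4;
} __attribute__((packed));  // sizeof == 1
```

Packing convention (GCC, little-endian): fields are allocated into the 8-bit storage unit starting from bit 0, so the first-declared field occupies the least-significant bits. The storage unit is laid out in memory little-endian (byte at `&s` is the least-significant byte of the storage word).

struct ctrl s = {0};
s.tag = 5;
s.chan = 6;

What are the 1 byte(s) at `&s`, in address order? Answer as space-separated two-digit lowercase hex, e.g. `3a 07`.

65

tag (4b) val=5 bits=0x5 at bit 0: 0x05
chan (4b) val=6 bits=0x6 at bit 4: 0x65
word = 0x65 → little-endian bytes:
  [0]=0x65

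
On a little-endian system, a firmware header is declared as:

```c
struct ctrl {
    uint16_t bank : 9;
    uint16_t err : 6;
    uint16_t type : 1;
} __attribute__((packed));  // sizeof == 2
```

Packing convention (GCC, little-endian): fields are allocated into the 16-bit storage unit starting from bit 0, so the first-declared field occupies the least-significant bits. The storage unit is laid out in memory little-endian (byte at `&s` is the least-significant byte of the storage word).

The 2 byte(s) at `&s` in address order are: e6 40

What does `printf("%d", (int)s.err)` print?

[0]=0xe6 [1]=0x40 (little-endian) → word 0x40e6
bank:9 @ bit 0 → (0x40e6>>0)&0x1ff = 0xe6
err:6 @ bit 9 → (0x40e6>>9)&0x3f = 0x20  ←
type:1 @ bit 15 → (0x40e6>>15)&0x1 = 0x0

32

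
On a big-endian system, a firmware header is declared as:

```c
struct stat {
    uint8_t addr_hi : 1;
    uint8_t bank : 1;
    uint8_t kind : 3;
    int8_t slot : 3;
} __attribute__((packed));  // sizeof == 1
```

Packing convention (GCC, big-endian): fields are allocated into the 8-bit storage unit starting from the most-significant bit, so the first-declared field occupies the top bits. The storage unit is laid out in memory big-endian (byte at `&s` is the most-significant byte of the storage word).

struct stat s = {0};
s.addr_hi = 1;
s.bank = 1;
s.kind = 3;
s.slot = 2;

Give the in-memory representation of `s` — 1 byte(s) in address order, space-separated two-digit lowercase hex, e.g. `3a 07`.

da

addr_hi (1b) val=1 bits=0x1 at bit 7: 0x80
bank (1b) val=1 bits=0x1 at bit 6: 0xc0
kind (3b) val=3 bits=0x3 at bit 3: 0xd8
slot (3b) val=2 bits=0x2 at bit 0: 0xda
word = 0xda → big-endian bytes:
  [0]=0xda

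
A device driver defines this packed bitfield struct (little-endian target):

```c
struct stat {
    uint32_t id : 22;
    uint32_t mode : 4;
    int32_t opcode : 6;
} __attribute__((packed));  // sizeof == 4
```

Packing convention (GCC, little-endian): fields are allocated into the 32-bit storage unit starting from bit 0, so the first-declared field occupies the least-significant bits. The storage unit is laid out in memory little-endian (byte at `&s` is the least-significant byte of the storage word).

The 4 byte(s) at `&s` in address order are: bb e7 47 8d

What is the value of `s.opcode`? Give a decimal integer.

[0]=0xbb [1]=0xe7 [2]=0x47 [3]=0x8d (little-endian) → word 0x8d47e7bb
id [0+:22] = (word>>0) & 0x3fffff = 518075
mode [22+:4] = (word>>22) & 0xf = 5
opcode [26+:6] = (word>>26) & 0x3f = 35  ←
opcode signed 6b, MSB=1: 35 - 64 = -29

-29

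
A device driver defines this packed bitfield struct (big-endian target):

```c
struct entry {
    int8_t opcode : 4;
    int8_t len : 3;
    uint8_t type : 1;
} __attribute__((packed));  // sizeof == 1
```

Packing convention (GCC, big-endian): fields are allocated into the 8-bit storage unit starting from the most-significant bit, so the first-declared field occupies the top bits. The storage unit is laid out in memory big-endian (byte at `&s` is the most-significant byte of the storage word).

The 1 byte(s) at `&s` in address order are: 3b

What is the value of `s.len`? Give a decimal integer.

[0]=0x3b (big-endian) → word 0x3b
opcode:4 @ bit 4 → (0x3b>>4)&0xf = 0x3
len:3 @ bit 1 → (0x3b>>1)&0x7 = 0x5  ←
type:1 @ bit 0 → (0x3b>>0)&0x1 = 0x1
len signed 3b, MSB=1: 5 - 8 = -3

-3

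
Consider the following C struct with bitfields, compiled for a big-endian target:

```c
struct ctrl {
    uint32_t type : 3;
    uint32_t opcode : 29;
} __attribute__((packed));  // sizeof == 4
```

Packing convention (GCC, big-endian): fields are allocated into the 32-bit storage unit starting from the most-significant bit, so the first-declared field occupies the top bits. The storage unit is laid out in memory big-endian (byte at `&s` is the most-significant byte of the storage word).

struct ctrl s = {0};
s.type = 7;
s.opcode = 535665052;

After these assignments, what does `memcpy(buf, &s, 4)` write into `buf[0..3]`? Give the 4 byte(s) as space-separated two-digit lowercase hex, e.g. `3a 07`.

ff ed 99 9c

[29+:3] type=7 & 0x7 = 0x7; word=0xe0000000
[0+:29] opcode=535665052 & 0x1fffffff = 0x1fed999c; word=0xffed999c
word = 0xffed999c → big-endian bytes:
  [0]=0xff  [1]=0xed  [2]=0x99  [3]=0x9c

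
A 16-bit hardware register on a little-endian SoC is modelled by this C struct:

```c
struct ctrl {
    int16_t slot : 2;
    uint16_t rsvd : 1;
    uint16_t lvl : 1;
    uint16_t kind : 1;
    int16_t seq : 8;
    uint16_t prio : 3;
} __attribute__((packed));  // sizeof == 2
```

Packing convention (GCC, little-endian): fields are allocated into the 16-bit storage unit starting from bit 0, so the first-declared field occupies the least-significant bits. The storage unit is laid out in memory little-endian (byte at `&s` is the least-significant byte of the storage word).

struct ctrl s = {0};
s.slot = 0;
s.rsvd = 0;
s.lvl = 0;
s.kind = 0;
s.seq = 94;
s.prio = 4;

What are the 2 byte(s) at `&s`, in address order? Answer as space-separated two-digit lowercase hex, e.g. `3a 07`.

slot (2b) val=0 bits=0x0 at bit 0: 0x0000
rsvd (1b) val=0 bits=0x0 at bit 2: 0x0000
lvl (1b) val=0 bits=0x0 at bit 3: 0x0000
kind (1b) val=0 bits=0x0 at bit 4: 0x0000
seq (8b) val=94 bits=0x5e at bit 5: 0x0bc0
prio (3b) val=4 bits=0x4 at bit 13: 0x8bc0
word = 0x8bc0 → little-endian bytes:
  [0]=0xc0  [1]=0x8b

c0 8b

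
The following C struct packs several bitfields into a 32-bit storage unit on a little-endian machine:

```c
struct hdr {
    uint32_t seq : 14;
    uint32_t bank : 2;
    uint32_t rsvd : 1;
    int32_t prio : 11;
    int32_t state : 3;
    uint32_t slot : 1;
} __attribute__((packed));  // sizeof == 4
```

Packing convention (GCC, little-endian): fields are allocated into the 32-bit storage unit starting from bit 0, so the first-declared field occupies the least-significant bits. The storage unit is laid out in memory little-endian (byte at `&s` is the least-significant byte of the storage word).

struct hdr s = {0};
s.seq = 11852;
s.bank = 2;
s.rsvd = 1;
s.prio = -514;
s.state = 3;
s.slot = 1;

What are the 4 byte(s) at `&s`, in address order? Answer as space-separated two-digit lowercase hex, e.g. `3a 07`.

4c ae fd bb

[0+:14] seq=11852 & 0x3fff = 0x2e4c; word=0x00002e4c
[14+:2] bank=2 & 0x3 = 0x2; word=0x0000ae4c
[16+:1] rsvd=1 & 0x1 = 0x1; word=0x0001ae4c
[17+:11] prio=-514 & 0x7ff = 0x5fe; word=0x0bfdae4c
[28+:3] state=3 & 0x7 = 0x3; word=0x3bfdae4c
[31+:1] slot=1 & 0x1 = 0x1; word=0xbbfdae4c
word = 0xbbfdae4c → little-endian bytes:
  [0]=0x4c  [1]=0xae  [2]=0xfd  [3]=0xbb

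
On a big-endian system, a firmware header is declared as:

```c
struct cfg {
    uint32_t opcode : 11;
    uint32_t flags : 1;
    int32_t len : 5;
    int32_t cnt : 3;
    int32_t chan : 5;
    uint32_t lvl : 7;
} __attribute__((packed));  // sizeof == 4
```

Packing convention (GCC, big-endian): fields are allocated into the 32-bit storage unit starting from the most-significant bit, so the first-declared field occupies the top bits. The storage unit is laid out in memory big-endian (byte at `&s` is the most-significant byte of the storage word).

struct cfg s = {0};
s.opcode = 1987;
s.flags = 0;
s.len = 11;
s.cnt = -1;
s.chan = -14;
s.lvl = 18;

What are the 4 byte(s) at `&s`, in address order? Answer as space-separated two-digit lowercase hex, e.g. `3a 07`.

f8 65 f9 12

opcode:11 = 1987 → 0x7c3 << 21 → word 0xf8600000
flags:1 = 0 → 0x0 << 20 → word 0xf8600000
len:5 = 11 → 0xb << 15 → word 0xf8658000
cnt:3 = -1 → 0x7 << 12 → word 0xf865f000
chan:5 = -14 → 0x12 << 7 → word 0xf865f900
lvl:7 = 18 → 0x12 << 0 → word 0xf865f912
word = 0xf865f912 → big-endian bytes:
  [0]=0xf8  [1]=0x65  [2]=0xf9  [3]=0x12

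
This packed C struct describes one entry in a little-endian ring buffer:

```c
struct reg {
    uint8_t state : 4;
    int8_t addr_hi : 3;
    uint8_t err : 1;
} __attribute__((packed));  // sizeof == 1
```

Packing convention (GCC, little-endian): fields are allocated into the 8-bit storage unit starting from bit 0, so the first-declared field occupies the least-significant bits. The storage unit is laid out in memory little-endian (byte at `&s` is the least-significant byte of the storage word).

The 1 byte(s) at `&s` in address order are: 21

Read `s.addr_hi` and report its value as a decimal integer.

[0]=0x21 (little-endian) → word 0x21
state:4 @ bit 0 → (0x21>>0)&0xf = 0x1
addr_hi:3 @ bit 4 → (0x21>>4)&0x7 = 0x2  ←
err:1 @ bit 7 → (0x21>>7)&0x1 = 0x0
addr_hi signed 3b, MSB=0: value = 2

2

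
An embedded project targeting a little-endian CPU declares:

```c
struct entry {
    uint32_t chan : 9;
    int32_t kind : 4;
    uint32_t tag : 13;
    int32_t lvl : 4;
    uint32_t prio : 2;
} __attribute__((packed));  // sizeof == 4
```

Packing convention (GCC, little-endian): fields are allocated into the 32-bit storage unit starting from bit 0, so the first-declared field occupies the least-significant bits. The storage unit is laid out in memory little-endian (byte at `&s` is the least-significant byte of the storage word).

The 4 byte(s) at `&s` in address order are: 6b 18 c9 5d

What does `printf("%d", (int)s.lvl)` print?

[0]=0x6b [1]=0x18 [2]=0xc9 [3]=0x5d (little-endian) → word 0x5dc9186b
chan:9 @ bit 0 → (0x5dc9186b>>0)&0x1ff = 0x6b
kind:4 @ bit 9 → (0x5dc9186b>>9)&0xf = 0xc
tag:13 @ bit 13 → (0x5dc9186b>>13)&0x1fff = 0xe48
lvl:4 @ bit 26 → (0x5dc9186b>>26)&0xf = 0x7  ←
prio:2 @ bit 30 → (0x5dc9186b>>30)&0x3 = 0x1
lvl signed 4b, MSB=0: value = 7

7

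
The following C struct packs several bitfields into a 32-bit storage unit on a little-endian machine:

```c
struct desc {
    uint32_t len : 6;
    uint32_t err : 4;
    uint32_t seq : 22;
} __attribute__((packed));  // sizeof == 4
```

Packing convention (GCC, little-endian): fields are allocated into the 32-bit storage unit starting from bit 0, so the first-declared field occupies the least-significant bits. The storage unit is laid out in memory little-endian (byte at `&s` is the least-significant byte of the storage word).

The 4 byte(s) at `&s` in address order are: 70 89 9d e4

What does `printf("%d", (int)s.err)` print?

[0]=0x70 [1]=0x89 [2]=0x9d [3]=0xe4 (little-endian) → word 0xe49d8970
len [0+:6] = (word>>0) & 0x3f = 48
err [6+:4] = (word>>6) & 0xf = 5  ←
seq [10+:22] = (word>>10) & 0x3fffff = 3745634

5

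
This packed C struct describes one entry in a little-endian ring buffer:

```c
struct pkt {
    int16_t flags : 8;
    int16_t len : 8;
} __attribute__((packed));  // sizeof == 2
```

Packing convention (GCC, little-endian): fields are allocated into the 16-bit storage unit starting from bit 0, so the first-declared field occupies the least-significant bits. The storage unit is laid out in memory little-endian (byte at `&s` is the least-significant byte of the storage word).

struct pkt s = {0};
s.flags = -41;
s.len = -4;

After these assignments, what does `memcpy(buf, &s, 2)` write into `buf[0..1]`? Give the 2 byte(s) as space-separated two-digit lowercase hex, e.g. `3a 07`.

flags (8b) val=-41 bits=0xd7 at bit 0: 0x00d7
len (8b) val=-4 bits=0xfc at bit 8: 0xfcd7
word = 0xfcd7 → little-endian bytes:
  [0]=0xd7  [1]=0xfc

d7 fc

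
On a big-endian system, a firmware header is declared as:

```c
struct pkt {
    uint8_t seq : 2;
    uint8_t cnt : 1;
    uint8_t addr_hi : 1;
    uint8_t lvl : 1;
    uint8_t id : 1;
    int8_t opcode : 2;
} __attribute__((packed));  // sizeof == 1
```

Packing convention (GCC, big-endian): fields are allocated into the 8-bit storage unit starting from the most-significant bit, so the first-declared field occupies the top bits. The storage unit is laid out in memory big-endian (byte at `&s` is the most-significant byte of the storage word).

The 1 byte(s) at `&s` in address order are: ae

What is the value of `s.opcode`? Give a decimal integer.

[0]=0xae (big-endian) → word 0xae
seq [6+:2] = (word>>6) & 0x3 = 2
cnt [5+:1] = (word>>5) & 0x1 = 1
addr_hi [4+:1] = (word>>4) & 0x1 = 0
lvl [3+:1] = (word>>3) & 0x1 = 1
id [2+:1] = (word>>2) & 0x1 = 1
opcode [0+:2] = (word>>0) & 0x3 = 2  ←
opcode signed 2b, MSB=1: 2 - 4 = -2

-2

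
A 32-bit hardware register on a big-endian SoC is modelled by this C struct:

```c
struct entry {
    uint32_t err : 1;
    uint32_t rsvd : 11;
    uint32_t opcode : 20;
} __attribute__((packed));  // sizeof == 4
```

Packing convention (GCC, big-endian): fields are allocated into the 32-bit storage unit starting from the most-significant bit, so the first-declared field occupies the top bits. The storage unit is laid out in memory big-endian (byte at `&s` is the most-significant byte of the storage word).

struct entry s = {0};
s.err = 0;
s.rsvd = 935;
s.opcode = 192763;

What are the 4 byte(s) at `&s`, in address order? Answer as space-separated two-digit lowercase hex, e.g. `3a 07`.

[31+:1] err=0 & 0x1 = 0x0; word=0x00000000
[20+:11] rsvd=935 & 0x7ff = 0x3a7; word=0x3a700000
[0+:20] opcode=192763 & 0xfffff = 0x2f0fb; word=0x3a72f0fb
word = 0x3a72f0fb → big-endian bytes:
  [0]=0x3a  [1]=0x72  [2]=0xf0  [3]=0xfb

3a 72 f0 fb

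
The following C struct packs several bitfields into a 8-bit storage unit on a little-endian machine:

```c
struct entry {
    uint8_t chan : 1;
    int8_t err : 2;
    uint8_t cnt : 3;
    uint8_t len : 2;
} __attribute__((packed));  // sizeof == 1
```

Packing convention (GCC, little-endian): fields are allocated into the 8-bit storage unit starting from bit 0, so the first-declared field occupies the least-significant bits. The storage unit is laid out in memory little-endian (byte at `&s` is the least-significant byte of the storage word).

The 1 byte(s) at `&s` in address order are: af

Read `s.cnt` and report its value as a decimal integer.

[0]=0xaf (little-endian) → word 0xaf
chan:1 @ bit 0 → (0xaf>>0)&0x1 = 0x1
err:2 @ bit 1 → (0xaf>>1)&0x3 = 0x3
cnt:3 @ bit 3 → (0xaf>>3)&0x7 = 0x5  ←
len:2 @ bit 6 → (0xaf>>6)&0x3 = 0x2

5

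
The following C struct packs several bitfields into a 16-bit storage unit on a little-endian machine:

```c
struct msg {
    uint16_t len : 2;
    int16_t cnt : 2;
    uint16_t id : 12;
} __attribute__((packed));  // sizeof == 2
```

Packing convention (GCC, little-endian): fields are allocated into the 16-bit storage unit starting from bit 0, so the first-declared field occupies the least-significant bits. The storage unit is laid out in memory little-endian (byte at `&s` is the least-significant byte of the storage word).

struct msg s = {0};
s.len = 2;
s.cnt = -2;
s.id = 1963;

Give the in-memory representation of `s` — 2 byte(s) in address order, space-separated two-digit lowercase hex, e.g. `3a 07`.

len (2b) val=2 bits=0x2 at bit 0: 0x0002
cnt (2b) val=-2 bits=0x2 at bit 2: 0x000a
id (12b) val=1963 bits=0x7ab at bit 4: 0x7aba
word = 0x7aba → little-endian bytes:
  [0]=0xba  [1]=0x7a

ba 7a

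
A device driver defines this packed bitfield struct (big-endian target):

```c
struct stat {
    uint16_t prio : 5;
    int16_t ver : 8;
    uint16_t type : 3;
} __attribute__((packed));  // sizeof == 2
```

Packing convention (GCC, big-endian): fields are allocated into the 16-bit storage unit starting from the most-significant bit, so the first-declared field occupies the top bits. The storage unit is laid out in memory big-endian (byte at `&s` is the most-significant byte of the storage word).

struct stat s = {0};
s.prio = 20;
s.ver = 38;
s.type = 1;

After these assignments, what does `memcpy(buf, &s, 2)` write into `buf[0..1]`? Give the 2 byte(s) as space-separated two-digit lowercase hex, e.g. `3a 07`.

prio (5b) val=20 bits=0x14 at bit 11: 0xa000
ver (8b) val=38 bits=0x26 at bit 3: 0xa130
type (3b) val=1 bits=0x1 at bit 0: 0xa131
word = 0xa131 → big-endian bytes:
  [0]=0xa1  [1]=0x31

a1 31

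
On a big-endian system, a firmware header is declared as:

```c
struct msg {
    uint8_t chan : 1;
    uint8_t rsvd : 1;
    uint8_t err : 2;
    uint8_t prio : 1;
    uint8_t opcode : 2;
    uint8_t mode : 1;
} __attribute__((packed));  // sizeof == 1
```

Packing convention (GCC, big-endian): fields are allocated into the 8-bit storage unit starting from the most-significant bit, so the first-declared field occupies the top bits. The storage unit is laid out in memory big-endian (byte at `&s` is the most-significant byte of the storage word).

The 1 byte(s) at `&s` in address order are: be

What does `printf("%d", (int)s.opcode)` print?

3

[0]=0xbe (big-endian) → word 0xbe
chan:1 @ bit 7 → (0xbe>>7)&0x1 = 0x1
rsvd:1 @ bit 6 → (0xbe>>6)&0x1 = 0x0
err:2 @ bit 4 → (0xbe>>4)&0x3 = 0x3
prio:1 @ bit 3 → (0xbe>>3)&0x1 = 0x1
opcode:2 @ bit 1 → (0xbe>>1)&0x3 = 0x3  ←
mode:1 @ bit 0 → (0xbe>>0)&0x1 = 0x0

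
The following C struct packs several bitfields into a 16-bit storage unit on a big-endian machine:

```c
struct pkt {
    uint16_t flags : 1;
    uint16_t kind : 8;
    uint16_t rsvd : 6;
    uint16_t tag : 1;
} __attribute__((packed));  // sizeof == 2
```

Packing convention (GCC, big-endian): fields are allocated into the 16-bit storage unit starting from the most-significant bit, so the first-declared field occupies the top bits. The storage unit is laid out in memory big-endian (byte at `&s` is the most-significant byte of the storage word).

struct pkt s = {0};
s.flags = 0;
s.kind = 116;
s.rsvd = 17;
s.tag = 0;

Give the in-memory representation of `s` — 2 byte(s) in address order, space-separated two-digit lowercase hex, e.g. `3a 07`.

3a 22

[15+:1] flags=0 & 0x1 = 0x0; word=0x0000
[7+:8] kind=116 & 0xff = 0x74; word=0x3a00
[1+:6] rsvd=17 & 0x3f = 0x11; word=0x3a22
[0+:1] tag=0 & 0x1 = 0x0; word=0x3a22
word = 0x3a22 → big-endian bytes:
  [0]=0x3a  [1]=0x22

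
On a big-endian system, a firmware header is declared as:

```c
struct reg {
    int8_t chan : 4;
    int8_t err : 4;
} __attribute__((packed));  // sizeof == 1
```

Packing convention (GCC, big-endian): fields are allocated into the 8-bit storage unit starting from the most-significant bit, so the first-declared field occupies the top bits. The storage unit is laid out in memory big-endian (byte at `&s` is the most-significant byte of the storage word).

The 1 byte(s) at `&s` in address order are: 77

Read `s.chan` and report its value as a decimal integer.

[0]=0x77 (big-endian) → word 0x77
chan [4+:4] = (word>>4) & 0xf = 7  ←
err [0+:4] = (word>>0) & 0xf = 7
chan signed 4b, MSB=0: value = 7

7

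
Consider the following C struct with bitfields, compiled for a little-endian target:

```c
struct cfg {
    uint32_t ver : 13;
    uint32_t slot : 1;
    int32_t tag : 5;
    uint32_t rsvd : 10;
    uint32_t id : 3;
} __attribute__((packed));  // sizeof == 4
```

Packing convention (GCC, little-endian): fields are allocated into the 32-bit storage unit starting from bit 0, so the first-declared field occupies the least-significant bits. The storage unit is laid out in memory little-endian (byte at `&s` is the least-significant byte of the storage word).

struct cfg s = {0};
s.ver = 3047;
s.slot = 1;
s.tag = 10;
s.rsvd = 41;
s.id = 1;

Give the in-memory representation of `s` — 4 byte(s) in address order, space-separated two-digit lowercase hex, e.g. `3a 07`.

[0+:13] ver=3047 & 0x1fff = 0xbe7; word=0x00000be7
[13+:1] slot=1 & 0x1 = 0x1; word=0x00002be7
[14+:5] tag=10 & 0x1f = 0xa; word=0x0002abe7
[19+:10] rsvd=41 & 0x3ff = 0x29; word=0x014aabe7
[29+:3] id=1 & 0x7 = 0x1; word=0x214aabe7
word = 0x214aabe7 → little-endian bytes:
  [0]=0xe7  [1]=0xab  [2]=0x4a  [3]=0x21

e7 ab 4a 21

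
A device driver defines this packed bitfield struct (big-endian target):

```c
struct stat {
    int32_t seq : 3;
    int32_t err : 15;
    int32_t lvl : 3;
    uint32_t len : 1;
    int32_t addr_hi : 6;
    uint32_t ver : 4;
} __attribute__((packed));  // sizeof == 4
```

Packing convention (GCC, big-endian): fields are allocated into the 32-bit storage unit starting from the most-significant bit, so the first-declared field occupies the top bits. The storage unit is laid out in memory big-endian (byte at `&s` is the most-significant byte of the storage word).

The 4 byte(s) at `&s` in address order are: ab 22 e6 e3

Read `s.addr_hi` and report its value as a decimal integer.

-18

[0]=0xab [1]=0x22 [2]=0xe6 [3]=0xe3 (big-endian) → word 0xab22e6e3
seq:3 @ bit 29 → (0xab22e6e3>>29)&0x7 = 0x5
err:15 @ bit 14 → (0xab22e6e3>>14)&0x7fff = 0x2c8b
lvl:3 @ bit 11 → (0xab22e6e3>>11)&0x7 = 0x4
len:1 @ bit 10 → (0xab22e6e3>>10)&0x1 = 0x1
addr_hi:6 @ bit 4 → (0xab22e6e3>>4)&0x3f = 0x2e  ←
ver:4 @ bit 0 → (0xab22e6e3>>0)&0xf = 0x3
addr_hi signed 6b, MSB=1: 46 - 64 = -18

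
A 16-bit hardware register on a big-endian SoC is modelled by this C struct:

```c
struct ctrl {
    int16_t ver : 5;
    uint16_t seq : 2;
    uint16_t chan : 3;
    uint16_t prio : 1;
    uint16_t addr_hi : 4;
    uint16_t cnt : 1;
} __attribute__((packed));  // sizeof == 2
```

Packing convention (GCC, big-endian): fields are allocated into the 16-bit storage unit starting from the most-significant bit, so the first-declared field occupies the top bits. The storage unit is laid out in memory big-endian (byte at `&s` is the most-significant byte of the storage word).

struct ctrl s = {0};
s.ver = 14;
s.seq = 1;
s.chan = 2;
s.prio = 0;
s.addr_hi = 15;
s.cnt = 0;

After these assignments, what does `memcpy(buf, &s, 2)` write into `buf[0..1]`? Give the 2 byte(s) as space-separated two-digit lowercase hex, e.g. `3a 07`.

ver (5b) val=14 bits=0xe at bit 11: 0x7000
seq (2b) val=1 bits=0x1 at bit 9: 0x7200
chan (3b) val=2 bits=0x2 at bit 6: 0x7280
prio (1b) val=0 bits=0x0 at bit 5: 0x7280
addr_hi (4b) val=15 bits=0xf at bit 1: 0x729e
cnt (1b) val=0 bits=0x0 at bit 0: 0x729e
word = 0x729e → big-endian bytes:
  [0]=0x72  [1]=0x9e

72 9e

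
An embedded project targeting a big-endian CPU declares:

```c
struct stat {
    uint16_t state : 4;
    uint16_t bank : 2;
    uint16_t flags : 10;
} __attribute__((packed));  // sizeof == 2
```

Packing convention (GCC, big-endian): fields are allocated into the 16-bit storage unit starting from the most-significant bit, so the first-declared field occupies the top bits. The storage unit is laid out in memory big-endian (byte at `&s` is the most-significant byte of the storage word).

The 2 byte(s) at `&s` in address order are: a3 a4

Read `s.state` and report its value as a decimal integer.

[0]=0xa3 [1]=0xa4 (big-endian) → word 0xa3a4
state:4 @ bit 12 → (0xa3a4>>12)&0xf = 0xa  ←
bank:2 @ bit 10 → (0xa3a4>>10)&0x3 = 0x0
flags:10 @ bit 0 → (0xa3a4>>0)&0x3ff = 0x3a4

10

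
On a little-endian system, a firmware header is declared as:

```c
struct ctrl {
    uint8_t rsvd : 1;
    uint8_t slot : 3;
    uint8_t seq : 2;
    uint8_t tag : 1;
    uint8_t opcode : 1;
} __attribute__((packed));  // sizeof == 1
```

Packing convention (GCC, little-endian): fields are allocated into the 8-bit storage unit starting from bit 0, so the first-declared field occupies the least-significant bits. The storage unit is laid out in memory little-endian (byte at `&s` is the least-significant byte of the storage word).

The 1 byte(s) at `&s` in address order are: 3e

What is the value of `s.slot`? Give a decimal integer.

[0]=0x3e (little-endian) → word 0x3e
rsvd:1 @ bit 0 → (0x3e>>0)&0x1 = 0x0
slot:3 @ bit 1 → (0x3e>>1)&0x7 = 0x7  ←
seq:2 @ bit 4 → (0x3e>>4)&0x3 = 0x3
tag:1 @ bit 6 → (0x3e>>6)&0x1 = 0x0
opcode:1 @ bit 7 → (0x3e>>7)&0x1 = 0x0

7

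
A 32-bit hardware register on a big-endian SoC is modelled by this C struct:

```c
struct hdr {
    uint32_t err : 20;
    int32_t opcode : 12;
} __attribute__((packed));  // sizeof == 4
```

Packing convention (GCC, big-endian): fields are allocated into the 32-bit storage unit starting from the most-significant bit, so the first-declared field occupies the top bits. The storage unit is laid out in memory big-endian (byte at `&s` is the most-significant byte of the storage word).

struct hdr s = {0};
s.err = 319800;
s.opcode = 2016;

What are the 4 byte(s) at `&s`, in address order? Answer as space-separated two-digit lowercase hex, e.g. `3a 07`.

4e 13 87 e0

err (20b) val=319800 bits=0x4e138 at bit 12: 0x4e138000
opcode (12b) val=2016 bits=0x7e0 at bit 0: 0x4e1387e0
word = 0x4e1387e0 → big-endian bytes:
  [0]=0x4e  [1]=0x13  [2]=0x87  [3]=0xe0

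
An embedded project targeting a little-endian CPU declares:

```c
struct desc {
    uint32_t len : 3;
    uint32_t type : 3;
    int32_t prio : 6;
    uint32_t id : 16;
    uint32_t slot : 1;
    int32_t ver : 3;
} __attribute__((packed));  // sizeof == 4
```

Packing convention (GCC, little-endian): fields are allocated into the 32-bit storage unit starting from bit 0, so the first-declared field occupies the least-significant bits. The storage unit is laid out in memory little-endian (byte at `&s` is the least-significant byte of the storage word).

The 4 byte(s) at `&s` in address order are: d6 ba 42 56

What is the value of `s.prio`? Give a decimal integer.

[0]=0xd6 [1]=0xba [2]=0x42 [3]=0x56 (little-endian) → word 0x5642bad6
len [0+:3] = (word>>0) & 0x7 = 6
type [3+:3] = (word>>3) & 0x7 = 2
prio [6+:6] = (word>>6) & 0x3f = 43  ←
id [12+:16] = (word>>12) & 0xffff = 25643
slot [28+:1] = (word>>28) & 0x1 = 1
ver [29+:3] = (word>>29) & 0x7 = 2
prio signed 6b, MSB=1: 43 - 64 = -21

-21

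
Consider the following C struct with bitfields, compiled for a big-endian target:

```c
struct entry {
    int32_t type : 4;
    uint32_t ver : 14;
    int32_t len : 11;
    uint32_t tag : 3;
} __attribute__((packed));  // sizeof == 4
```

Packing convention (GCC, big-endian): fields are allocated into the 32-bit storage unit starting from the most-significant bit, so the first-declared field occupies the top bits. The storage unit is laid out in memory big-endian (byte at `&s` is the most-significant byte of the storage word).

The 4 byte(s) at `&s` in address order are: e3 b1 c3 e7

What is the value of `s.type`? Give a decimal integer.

-2

[0]=0xe3 [1]=0xb1 [2]=0xc3 [3]=0xe7 (big-endian) → word 0xe3b1c3e7
type:4 @ bit 28 → (0xe3b1c3e7>>28)&0xf = 0xe  ←
ver:14 @ bit 14 → (0xe3b1c3e7>>14)&0x3fff = 0xec7
len:11 @ bit 3 → (0xe3b1c3e7>>3)&0x7ff = 0x7c
tag:3 @ bit 0 → (0xe3b1c3e7>>0)&0x7 = 0x7
type signed 4b, MSB=1: 14 - 16 = -2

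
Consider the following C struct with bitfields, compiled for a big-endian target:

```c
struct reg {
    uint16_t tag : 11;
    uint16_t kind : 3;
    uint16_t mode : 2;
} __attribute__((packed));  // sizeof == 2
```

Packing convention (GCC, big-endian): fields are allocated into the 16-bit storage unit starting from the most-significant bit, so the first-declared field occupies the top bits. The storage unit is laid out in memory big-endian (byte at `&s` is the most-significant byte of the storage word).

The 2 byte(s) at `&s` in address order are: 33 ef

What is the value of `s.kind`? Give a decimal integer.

3

[0]=0x33 [1]=0xef (big-endian) → word 0x33ef
tag:11 @ bit 5 → (0x33ef>>5)&0x7ff = 0x19f
kind:3 @ bit 2 → (0x33ef>>2)&0x7 = 0x3  ←
mode:2 @ bit 0 → (0x33ef>>0)&0x3 = 0x3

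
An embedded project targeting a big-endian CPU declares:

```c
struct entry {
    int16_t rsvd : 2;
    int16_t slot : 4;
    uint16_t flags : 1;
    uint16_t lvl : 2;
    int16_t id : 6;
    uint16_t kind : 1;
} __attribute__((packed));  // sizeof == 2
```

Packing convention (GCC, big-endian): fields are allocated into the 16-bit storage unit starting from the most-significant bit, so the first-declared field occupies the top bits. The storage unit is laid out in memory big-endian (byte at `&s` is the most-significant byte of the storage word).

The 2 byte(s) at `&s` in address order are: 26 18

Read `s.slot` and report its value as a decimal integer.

-7

[0]=0x26 [1]=0x18 (big-endian) → word 0x2618
rsvd [14+:2] = (word>>14) & 0x3 = 0
slot [10+:4] = (word>>10) & 0xf = 9  ←
flags [9+:1] = (word>>9) & 0x1 = 1
lvl [7+:2] = (word>>7) & 0x3 = 0
id [1+:6] = (word>>1) & 0x3f = 12
kind [0+:1] = (word>>0) & 0x1 = 0
slot signed 4b, MSB=1: 9 - 16 = -7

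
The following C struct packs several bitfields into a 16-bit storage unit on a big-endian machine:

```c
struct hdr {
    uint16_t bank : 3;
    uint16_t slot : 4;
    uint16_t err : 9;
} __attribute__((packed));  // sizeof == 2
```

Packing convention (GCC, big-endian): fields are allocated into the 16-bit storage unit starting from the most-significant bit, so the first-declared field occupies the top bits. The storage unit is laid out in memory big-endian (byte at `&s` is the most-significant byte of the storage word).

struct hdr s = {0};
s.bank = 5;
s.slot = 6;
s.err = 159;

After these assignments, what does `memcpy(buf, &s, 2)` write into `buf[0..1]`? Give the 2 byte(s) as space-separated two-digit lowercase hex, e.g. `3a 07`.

bank:3 = 5 → 0x5 << 13 → word 0xa000
slot:4 = 6 → 0x6 << 9 → word 0xac00
err:9 = 159 → 0x9f << 0 → word 0xac9f
word = 0xac9f → big-endian bytes:
  [0]=0xac  [1]=0x9f

ac 9f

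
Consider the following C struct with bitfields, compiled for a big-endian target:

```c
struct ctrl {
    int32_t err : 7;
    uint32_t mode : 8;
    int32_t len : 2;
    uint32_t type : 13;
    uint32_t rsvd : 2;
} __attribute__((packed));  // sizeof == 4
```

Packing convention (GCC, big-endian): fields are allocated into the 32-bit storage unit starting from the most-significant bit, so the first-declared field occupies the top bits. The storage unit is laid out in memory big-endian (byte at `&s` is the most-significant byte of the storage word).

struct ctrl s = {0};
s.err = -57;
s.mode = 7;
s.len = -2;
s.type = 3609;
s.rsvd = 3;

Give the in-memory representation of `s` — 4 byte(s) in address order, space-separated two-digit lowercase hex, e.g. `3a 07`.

err:7 = -57 → 0x47 << 25 → word 0x8e000000
mode:8 = 7 → 0x7 << 17 → word 0x8e0e0000
len:2 = -2 → 0x2 << 15 → word 0x8e0f0000
type:13 = 3609 → 0xe19 << 2 → word 0x8e0f3864
rsvd:2 = 3 → 0x3 << 0 → word 0x8e0f3867
word = 0x8e0f3867 → big-endian bytes:
  [0]=0x8e  [1]=0x0f  [2]=0x38  [3]=0x67

8e 0f 38 67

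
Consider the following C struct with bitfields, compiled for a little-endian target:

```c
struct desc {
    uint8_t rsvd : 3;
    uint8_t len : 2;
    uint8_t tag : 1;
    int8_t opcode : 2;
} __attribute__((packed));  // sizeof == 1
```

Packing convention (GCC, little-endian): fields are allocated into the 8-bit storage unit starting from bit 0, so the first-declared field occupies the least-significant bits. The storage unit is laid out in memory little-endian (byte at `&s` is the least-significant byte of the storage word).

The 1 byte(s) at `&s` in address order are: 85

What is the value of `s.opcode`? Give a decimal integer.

-2

[0]=0x85 (little-endian) → word 0x85
rsvd:3 @ bit 0 → (0x85>>0)&0x7 = 0x5
len:2 @ bit 3 → (0x85>>3)&0x3 = 0x0
tag:1 @ bit 5 → (0x85>>5)&0x1 = 0x0
opcode:2 @ bit 6 → (0x85>>6)&0x3 = 0x2  ←
opcode signed 2b, MSB=1: 2 - 4 = -2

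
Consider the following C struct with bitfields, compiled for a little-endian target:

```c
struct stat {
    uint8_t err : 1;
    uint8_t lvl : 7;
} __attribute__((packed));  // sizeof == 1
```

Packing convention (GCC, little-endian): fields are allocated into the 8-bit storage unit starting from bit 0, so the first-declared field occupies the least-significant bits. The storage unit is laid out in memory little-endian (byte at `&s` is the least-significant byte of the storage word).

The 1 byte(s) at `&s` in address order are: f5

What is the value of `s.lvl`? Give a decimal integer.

122

[0]=0xf5 (little-endian) → word 0xf5
err:1 @ bit 0 → (0xf5>>0)&0x1 = 0x1
lvl:7 @ bit 1 → (0xf5>>1)&0x7f = 0x7a  ←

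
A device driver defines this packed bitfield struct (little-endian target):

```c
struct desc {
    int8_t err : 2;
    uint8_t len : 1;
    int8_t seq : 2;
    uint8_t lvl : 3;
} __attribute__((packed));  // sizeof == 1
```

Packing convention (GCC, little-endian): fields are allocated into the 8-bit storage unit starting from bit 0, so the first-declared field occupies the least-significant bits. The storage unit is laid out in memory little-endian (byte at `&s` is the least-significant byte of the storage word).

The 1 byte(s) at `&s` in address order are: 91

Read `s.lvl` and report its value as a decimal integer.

[0]=0x91 (little-endian) → word 0x91
err:2 @ bit 0 → (0x91>>0)&0x3 = 0x1
len:1 @ bit 2 → (0x91>>2)&0x1 = 0x0
seq:2 @ bit 3 → (0x91>>3)&0x3 = 0x2
lvl:3 @ bit 5 → (0x91>>5)&0x7 = 0x4  ←

4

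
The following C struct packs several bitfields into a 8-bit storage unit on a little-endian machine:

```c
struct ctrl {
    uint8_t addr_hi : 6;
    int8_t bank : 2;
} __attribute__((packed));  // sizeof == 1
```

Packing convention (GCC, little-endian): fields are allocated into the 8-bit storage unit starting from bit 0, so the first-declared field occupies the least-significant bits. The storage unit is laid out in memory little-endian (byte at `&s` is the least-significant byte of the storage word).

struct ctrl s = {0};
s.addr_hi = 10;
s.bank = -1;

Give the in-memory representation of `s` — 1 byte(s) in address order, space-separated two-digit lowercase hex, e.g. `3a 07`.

ca

[0+:6] addr_hi=10 & 0x3f = 0xa; word=0x0a
[6+:2] bank=-1 & 0x3 = 0x3; word=0xca
word = 0xca → little-endian bytes:
  [0]=0xca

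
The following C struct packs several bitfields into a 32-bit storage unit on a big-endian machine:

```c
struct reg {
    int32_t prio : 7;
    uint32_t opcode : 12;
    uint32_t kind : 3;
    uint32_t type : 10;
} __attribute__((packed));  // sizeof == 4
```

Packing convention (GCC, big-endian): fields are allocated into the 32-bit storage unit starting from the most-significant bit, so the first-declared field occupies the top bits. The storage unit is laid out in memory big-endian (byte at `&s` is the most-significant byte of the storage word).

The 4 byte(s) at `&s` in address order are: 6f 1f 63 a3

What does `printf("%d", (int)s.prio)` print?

[0]=0x6f [1]=0x1f [2]=0x63 [3]=0xa3 (big-endian) → word 0x6f1f63a3
prio [25+:7] = (word>>25) & 0x7f = 55  ←
opcode [13+:12] = (word>>13) & 0xfff = 2299
kind [10+:3] = (word>>10) & 0x7 = 0
type [0+:10] = (word>>0) & 0x3ff = 931
prio signed 7b, MSB=0: value = 55

55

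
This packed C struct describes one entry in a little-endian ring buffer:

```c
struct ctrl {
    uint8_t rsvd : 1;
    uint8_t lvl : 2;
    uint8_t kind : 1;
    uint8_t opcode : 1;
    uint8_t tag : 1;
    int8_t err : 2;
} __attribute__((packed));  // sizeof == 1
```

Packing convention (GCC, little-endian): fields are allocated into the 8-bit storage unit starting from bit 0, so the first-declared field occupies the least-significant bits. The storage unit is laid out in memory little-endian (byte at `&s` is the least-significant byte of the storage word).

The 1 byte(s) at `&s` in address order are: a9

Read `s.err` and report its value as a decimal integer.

[0]=0xa9 (little-endian) → word 0xa9
rsvd:1 @ bit 0 → (0xa9>>0)&0x1 = 0x1
lvl:2 @ bit 1 → (0xa9>>1)&0x3 = 0x0
kind:1 @ bit 3 → (0xa9>>3)&0x1 = 0x1
opcode:1 @ bit 4 → (0xa9>>4)&0x1 = 0x0
tag:1 @ bit 5 → (0xa9>>5)&0x1 = 0x1
err:2 @ bit 6 → (0xa9>>6)&0x3 = 0x2  ←
err signed 2b, MSB=1: 2 - 4 = -2

-2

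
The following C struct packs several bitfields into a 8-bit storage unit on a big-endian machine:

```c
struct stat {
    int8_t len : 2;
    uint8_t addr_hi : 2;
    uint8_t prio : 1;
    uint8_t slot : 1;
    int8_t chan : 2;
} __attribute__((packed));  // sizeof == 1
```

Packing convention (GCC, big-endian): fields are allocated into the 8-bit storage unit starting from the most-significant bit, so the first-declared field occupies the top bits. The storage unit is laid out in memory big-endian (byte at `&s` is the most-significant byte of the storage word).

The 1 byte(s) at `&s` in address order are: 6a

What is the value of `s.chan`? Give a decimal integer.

-2

[0]=0x6a (big-endian) → word 0x6a
len:2 @ bit 6 → (0x6a>>6)&0x3 = 0x1
addr_hi:2 @ bit 4 → (0x6a>>4)&0x3 = 0x2
prio:1 @ bit 3 → (0x6a>>3)&0x1 = 0x1
slot:1 @ bit 2 → (0x6a>>2)&0x1 = 0x0
chan:2 @ bit 0 → (0x6a>>0)&0x3 = 0x2  ←
chan signed 2b, MSB=1: 2 - 4 = -2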